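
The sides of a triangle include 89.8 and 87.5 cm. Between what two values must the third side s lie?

2.3 < s < 177.3 (cm)

By the triangle inequality, s must be less than 89.8 + 87.5 = 177.3 and greater than |89.8 − 87.5| = 2.3.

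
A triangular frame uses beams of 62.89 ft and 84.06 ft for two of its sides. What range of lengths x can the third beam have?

By the triangle inequality, x must be less than 62.89 + 84.06 = 146.95 and greater than |62.89 − 84.06| = 21.17.

21.17 < x < 146.95 (ft)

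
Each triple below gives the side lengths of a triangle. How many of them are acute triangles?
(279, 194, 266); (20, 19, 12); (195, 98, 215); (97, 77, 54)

(279,194,266): 194²+266² = 108392 > 77841 = 279² → acute
(20,19,12): 12²+19² = 505 > 400 = 20² → acute
(195,98,215): 98²+195² = 47629 > 46225 = 215² → acute
(97,77,54): 54²+77² = 8845 < 9409 = 97² → obtuse
3 of the 4 are acute.

3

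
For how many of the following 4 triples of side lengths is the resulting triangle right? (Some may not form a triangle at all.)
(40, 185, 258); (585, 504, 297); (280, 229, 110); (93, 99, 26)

1

(40,185,258): 40+185 ≤ 258, not a triangle
(585,504,297): 297²+504² = 342225 = 585² → right
(280,229,110): 110²+229² = 64541 < 78400 = 280² → obtuse
(93,99,26): 26²+93² = 9325 < 9801 = 99² → obtuse
1 of the 4 is right.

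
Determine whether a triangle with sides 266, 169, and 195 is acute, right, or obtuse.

obtuse

Compare the square of the longest side to the sum of squares of the other two: 169² + 195² = 66586 < 70756 = 266².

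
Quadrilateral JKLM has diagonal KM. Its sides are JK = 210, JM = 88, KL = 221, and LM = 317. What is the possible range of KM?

122 < KM < 298

From triangle JKM: |210 − 88| < KM < 210 + 88, i.e. 122 < KM < 298.
From triangle LKM: 96 < KM < 538.
Both must hold, so KM lies in the intersection.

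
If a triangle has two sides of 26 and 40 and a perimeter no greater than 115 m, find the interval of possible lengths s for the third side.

14 < s ≤ 49

Triangle inequality alone gives 14 < s < 66.
The perimeter condition gives s ≤ 115 − 26 − 40 = 49.
Intersecting the two: 14 < s ≤ 49.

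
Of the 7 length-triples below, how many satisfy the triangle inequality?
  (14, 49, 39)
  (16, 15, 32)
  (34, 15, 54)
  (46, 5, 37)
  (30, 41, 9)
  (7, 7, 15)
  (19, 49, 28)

(14,39,49): 14+39 > 49 → valid
(15,16,32): 15+16 ≤ 32 → not valid
(15,34,54): 15+34 ≤ 54 → not valid
(5,37,46): 5+37 ≤ 46 → not valid
(9,30,41): 9+30 ≤ 41 → not valid
(7,7,15): 7+7 ≤ 15 → not valid
(19,28,49): 19+28 ≤ 49 → not valid
1 of the 7 triples forms a triangle.

1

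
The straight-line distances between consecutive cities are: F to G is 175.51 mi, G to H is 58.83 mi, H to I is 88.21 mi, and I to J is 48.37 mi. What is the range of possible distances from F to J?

0 ≤ FJ ≤ 370.92 mi

The maximum is all hops collinear in one direction: 175.51 + 58.83 + 88.21 + 48.37 = 370.92.
The longest hop is 175.51; the others sum to 195.41. Since 175.51 ≤ 195.41, the path can fold back on itself completely, so the minimum distance is 0.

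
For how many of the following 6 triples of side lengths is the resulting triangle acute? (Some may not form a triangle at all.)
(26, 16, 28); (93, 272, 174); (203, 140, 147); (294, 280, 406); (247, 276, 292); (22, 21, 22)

3

(26,16,28): 16²+26² = 932 > 784 = 28² → acute
(93,272,174): 93+174 ≤ 272, not a triangle
(203,140,147): 140²+147² = 41209 = 203² → right
(294,280,406): 280²+294² = 164836 = 406² → right
(247,276,292): 247²+276² = 137185 > 85264 = 292² → acute
(22,21,22): 21²+22² = 925 > 484 = 22² → acute
3 of the 6 are acute.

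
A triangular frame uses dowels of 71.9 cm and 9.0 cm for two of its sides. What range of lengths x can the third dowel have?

By the triangle inequality, x must be less than 71.9 + 9.0 = 80.9 and greater than |71.9 − 9.0| = 62.9.

62.9 < x < 80.9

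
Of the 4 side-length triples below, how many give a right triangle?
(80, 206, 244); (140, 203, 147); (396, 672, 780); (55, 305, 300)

3

(80,206,244): 80²+206² = 48836 < 59536 = 244² → obtuse
(140,203,147): 140²+147² = 41209 = 203² → right
(396,672,780): 396²+672² = 608400 = 780² → right
(55,305,300): 55²+300² = 93025 = 305² → right
3 of the 4 are right.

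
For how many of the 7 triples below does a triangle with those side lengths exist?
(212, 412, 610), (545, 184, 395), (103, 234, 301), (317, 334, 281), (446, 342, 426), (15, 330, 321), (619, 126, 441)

6

(212,412,610): 212+412 > 610 → valid
(184,395,545): 184+395 > 545 → valid
(103,234,301): 103+234 > 301 → valid
(281,317,334): 281+317 > 334 → valid
(342,426,446): 342+426 > 446 → valid
(15,321,330): 15+321 > 330 → valid
(126,441,619): 126+441 ≤ 619 → not valid
6 of the 7 triples form a triangle.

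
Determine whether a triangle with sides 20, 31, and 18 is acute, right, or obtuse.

obtuse

Compare the square of the longest side to the sum of squares of the other two: 18² + 20² = 724 < 961 = 31².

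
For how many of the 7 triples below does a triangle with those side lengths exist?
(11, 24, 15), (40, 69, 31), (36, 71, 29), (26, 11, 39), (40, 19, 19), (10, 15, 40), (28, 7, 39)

2

(11,15,24): 11+15 > 24 → valid
(31,40,69): 31+40 > 69 → valid
(29,36,71): 29+36 ≤ 71 → not valid
(11,26,39): 11+26 ≤ 39 → not valid
(19,19,40): 19+19 ≤ 40 → not valid
(10,15,40): 10+15 ≤ 40 → not valid
(7,28,39): 7+28 ≤ 39 → not valid
2 of the 7 triples form a triangle.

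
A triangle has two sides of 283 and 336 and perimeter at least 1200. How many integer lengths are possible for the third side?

38

Triangle inequality: 53 < x < 619. Perimeter ≥ 1200 gives x ≥ 1200 − 283 − 336 = 581.
So 581 ≤ x < 619; integers 581 through 618: 38 values.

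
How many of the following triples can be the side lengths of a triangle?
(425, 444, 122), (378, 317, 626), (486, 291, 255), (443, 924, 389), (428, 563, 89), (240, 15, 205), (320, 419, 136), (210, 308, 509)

5

(122,425,444): 122+425 > 444 → valid
(317,378,626): 317+378 > 626 → valid
(255,291,486): 255+291 > 486 → valid
(389,443,924): 389+443 ≤ 924 → not valid
(89,428,563): 89+428 ≤ 563 → not valid
(15,205,240): 15+205 ≤ 240 → not valid
(136,320,419): 136+320 > 419 → valid
(210,308,509): 210+308 > 509 → valid
5 of the 8 triples form a triangle.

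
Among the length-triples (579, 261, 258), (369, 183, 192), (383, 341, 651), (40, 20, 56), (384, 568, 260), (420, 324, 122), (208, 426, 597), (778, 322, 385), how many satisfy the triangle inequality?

(258,261,579): 258+261 ≤ 579 → not valid
(183,192,369): 183+192 > 369 → valid
(341,383,651): 341+383 > 651 → valid
(20,40,56): 20+40 > 56 → valid
(260,384,568): 260+384 > 568 → valid
(122,324,420): 122+324 > 420 → valid
(208,426,597): 208+426 > 597 → valid
(322,385,778): 322+385 ≤ 778 → not valid
6 of the 8 triples form a triangle.

6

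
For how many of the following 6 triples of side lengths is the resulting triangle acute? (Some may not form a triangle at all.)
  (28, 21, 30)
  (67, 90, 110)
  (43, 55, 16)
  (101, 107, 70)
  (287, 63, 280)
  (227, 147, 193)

4

(28,21,30): 21²+28² = 1225 > 900 = 30² → acute
(67,90,110): 67²+90² = 12589 > 12100 = 110² → acute
(43,55,16): 16²+43² = 2105 < 3025 = 55² → obtuse
(101,107,70): 70²+101² = 15101 > 11449 = 107² → acute
(287,63,280): 63²+280² = 82369 = 287² → right
(227,147,193): 147²+193² = 58858 > 51529 = 227² → acute
4 of the 6 are acute.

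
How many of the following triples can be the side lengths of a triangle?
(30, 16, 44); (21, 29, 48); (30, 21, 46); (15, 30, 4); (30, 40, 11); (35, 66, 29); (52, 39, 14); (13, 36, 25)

6

(16,30,44): 16+30 > 44 → valid
(21,29,48): 21+29 > 48 → valid
(21,30,46): 21+30 > 46 → valid
(4,15,30): 4+15 ≤ 30 → not valid
(11,30,40): 11+30 > 40 → valid
(29,35,66): 29+35 ≤ 66 → not valid
(14,39,52): 14+39 > 52 → valid
(13,25,36): 13+25 > 36 → valid
6 of the 8 triples form a triangle.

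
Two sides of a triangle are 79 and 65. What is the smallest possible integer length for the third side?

15

The third side must be strictly greater than |79 − 65| = 14.
The smallest integer above 14 is 15.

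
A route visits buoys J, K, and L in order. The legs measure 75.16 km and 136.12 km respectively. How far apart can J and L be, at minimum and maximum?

By the triangle inequality, |75.16 − 136.12| ≤ JL ≤ 75.16 + 136.12.

60.96 ≤ JL ≤ 211.28 km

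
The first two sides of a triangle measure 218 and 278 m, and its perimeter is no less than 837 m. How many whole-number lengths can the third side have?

155

Triangle inequality: 60 < x < 496. Perimeter ≥ 837 gives x ≥ 837 − 218 − 278 = 341.
So 341 ≤ x < 496; integers 341 through 495: 155 values.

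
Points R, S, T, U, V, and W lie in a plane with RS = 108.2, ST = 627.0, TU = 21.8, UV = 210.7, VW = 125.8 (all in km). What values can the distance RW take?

160.5 ≤ RW ≤ 1093.5 km

The maximum is all hops collinear in one direction: 108.2 + 627.0 + 21.8 + 210.7 + 125.8 = 1093.5.
The longest hop is 627.0; the others sum to 466.5. Folding the others back against it leaves at least 627.0 − 466.5 = 160.5.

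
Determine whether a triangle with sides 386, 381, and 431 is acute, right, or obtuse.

Compare the square of the longest side to the sum of squares of the other two: 381² + 386² = 294157 > 185761 = 431².

acute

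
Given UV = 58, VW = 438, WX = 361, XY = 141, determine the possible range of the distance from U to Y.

0 ≤ UY ≤ 998

The maximum is all hops collinear in one direction: 58 + 438 + 361 + 141 = 998.
The longest hop is 438; the others sum to 560. Since 438 ≤ 560, the path can fold back on itself completely, so the minimum distance is 0.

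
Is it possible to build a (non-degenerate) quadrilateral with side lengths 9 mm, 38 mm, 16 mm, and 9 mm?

No

For a quadrilateral, each side must be shorter than the sum of the others.
Here the longest side is 38, but the remaining 3 sides sum to only 34.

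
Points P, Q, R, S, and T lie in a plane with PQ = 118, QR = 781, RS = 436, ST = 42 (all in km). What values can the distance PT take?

185 ≤ PT ≤ 1377 km

The maximum is all hops collinear in one direction: 118 + 781 + 436 + 42 = 1377.
The longest hop is 781; the others sum to 596. Folding the others back against it leaves at least 781 − 596 = 185.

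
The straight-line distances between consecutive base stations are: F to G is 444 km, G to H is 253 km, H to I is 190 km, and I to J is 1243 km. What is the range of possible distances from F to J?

356 ≤ FJ ≤ 2130 km

The maximum is all hops collinear in one direction: 444 + 253 + 190 + 1243 = 2130.
The longest hop is 1243; the others sum to 887. Folding the others back against it leaves at least 1243 − 887 = 356.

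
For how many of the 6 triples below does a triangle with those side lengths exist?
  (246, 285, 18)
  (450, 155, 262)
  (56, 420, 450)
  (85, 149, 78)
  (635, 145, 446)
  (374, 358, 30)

3

(18,246,285): 18+246 ≤ 285 → not valid
(155,262,450): 155+262 ≤ 450 → not valid
(56,420,450): 56+420 > 450 → valid
(78,85,149): 78+85 > 149 → valid
(145,446,635): 145+446 ≤ 635 → not valid
(30,358,374): 30+358 > 374 → valid
3 of the 6 triples form a triangle.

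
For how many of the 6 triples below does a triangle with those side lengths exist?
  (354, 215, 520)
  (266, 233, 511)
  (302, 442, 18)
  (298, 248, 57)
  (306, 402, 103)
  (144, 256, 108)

3

(215,354,520): 215+354 > 520 → valid
(233,266,511): 233+266 ≤ 511 → not valid
(18,302,442): 18+302 ≤ 442 → not valid
(57,248,298): 57+248 > 298 → valid
(103,306,402): 103+306 > 402 → valid
(108,144,256): 108+144 ≤ 256 → not valid
3 of the 6 triples form a triangle.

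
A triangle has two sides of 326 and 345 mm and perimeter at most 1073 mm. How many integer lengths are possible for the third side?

Triangle inequality: 19 < x < 671. Perimeter ≤ 1073 gives x ≤ 1073 − 326 − 345 = 402.
So 19 < x ≤ 402; integers 20 through 402: 383 values.

383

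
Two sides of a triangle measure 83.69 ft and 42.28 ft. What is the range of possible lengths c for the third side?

41.41 < c < 125.97 (ft)

By the triangle inequality, c must be less than 83.69 + 42.28 = 125.97 and greater than |83.69 − 42.28| = 41.41.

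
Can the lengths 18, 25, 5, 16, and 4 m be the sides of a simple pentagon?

A pentagon exists iff every side is shorter than the sum of the others — equivalently, the longest side is less than the sum of the rest.
Longest side 25 < 43 (sum of the remaining 4), so yes.

Yes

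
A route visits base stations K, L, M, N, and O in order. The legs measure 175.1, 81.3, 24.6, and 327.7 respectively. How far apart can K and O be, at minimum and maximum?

46.7 ≤ KO ≤ 608.7

The maximum is all hops collinear in one direction: 175.1 + 81.3 + 24.6 + 327.7 = 608.7.
The longest hop is 327.7; the others sum to 281.0. Folding the others back against it leaves at least 327.7 − 281.0 = 46.7.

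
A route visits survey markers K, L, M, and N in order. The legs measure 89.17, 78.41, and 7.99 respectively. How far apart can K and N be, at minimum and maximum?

2.77 ≤ KN ≤ 175.57

The maximum is all hops collinear in one direction: 89.17 + 78.41 + 7.99 = 175.57.
The longest hop is 89.17; the others sum to 86.40. Folding the others back against it leaves at least 89.17 − 86.40 = 2.77.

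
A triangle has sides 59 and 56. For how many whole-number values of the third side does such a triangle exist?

111

The third side lies in the open interval (3, 115).
Integers from 4 to 114 inclusive: 114 − 4 + 1 = 111.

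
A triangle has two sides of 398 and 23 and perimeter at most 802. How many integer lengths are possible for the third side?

6

Triangle inequality: 375 < x < 421. Perimeter ≤ 802 gives x ≤ 802 − 398 − 23 = 381.
So 375 < x ≤ 381; integers 376 through 381: 6 values.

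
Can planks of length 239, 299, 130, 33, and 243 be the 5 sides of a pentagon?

A pentagon exists iff every side is shorter than the sum of the others — equivalently, the longest side is less than the sum of the rest.
Longest side 299 < 645 (sum of the remaining 4), so yes.

Yes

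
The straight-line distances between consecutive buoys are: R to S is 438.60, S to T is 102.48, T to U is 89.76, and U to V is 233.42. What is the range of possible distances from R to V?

12.94 ≤ RV ≤ 864.26

The maximum is all hops collinear in one direction: 438.60 + 102.48 + 89.76 + 233.42 = 864.26.
The longest hop is 438.60; the others sum to 425.66. Folding the others back against it leaves at least 438.60 − 425.66 = 12.94.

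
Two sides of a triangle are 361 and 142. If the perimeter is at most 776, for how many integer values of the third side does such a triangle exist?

Triangle inequality: 219 < x < 503. Perimeter ≤ 776 gives x ≤ 776 − 361 − 142 = 273.
So 219 < x ≤ 273; integers 220 through 273: 54 values.

54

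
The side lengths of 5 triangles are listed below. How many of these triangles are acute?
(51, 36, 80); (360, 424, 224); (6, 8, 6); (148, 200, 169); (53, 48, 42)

(51,36,80): 36²+51² = 3897 < 6400 = 80² → obtuse
(360,424,224): 224²+360² = 179776 = 424² → right
(6,8,6): 6²+6² = 72 > 64 = 8² → acute
(148,200,169): 148²+169² = 50465 > 40000 = 200² → acute
(53,48,42): 42²+48² = 4068 > 2809 = 53² → acute
3 of the 5 are acute.

3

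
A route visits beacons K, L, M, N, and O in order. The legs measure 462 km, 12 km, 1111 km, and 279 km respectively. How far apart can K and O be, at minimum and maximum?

358 ≤ KO ≤ 1864 km

The maximum is all hops collinear in one direction: 462 + 12 + 1111 + 279 = 1864.
The longest hop is 1111; the others sum to 753. Folding the others back against it leaves at least 1111 − 753 = 358.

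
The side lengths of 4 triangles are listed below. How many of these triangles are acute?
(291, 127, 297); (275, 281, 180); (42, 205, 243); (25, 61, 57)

3

(291,127,297): 127²+291² = 100810 > 88209 = 297² → acute
(275,281,180): 180²+275² = 108025 > 78961 = 281² → acute
(42,205,243): 42²+205² = 43789 < 59049 = 243² → obtuse
(25,61,57): 25²+57² = 3874 > 3721 = 61² → acute
3 of the 4 are acute.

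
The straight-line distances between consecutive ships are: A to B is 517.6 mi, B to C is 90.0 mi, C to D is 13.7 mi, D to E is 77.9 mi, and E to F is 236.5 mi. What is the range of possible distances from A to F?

The maximum is all hops collinear in one direction: 517.6 + 90.0 + 13.7 + 77.9 + 236.5 = 935.7.
The longest hop is 517.6; the others sum to 418.1. Folding the others back against it leaves at least 517.6 − 418.1 = 99.5.

99.5 ≤ AF ≤ 935.7 mi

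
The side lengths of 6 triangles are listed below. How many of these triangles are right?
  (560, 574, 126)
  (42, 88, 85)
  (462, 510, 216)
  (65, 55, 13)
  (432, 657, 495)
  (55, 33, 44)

4

(560,574,126): 126²+560² = 329476 = 574² → right
(42,88,85): 42²+85² = 8989 > 7744 = 88² → acute
(462,510,216): 216²+462² = 260100 = 510² → right
(65,55,13): 13²+55² = 3194 < 4225 = 65² → obtuse
(432,657,495): 432²+495² = 431649 = 657² → right
(55,33,44): 33²+44² = 3025 = 55² → right
4 of the 6 are right.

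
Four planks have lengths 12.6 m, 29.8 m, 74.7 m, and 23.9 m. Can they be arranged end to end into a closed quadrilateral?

For a quadrilateral, each side must be shorter than the sum of the others.
Here the longest side is 74.7, but the remaining 3 sides sum to only 66.3.

No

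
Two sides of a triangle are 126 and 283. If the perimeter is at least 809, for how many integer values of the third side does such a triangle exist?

9

Triangle inequality: 157 < x < 409. Perimeter ≥ 809 gives x ≥ 809 − 126 − 283 = 400.
So 400 ≤ x < 409; integers 400 through 408: 9 values.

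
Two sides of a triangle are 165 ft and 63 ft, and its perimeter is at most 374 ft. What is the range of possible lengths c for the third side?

Triangle inequality alone gives 102 < c < 228.
The perimeter condition gives c ≤ 374 − 165 − 63 = 146.
Intersecting the two: 102 < c ≤ 146.

102 < c ≤ 146 ft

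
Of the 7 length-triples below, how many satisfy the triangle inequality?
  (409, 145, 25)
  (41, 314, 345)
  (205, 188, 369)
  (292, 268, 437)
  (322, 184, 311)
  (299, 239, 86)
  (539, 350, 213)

(25,145,409): 25+145 ≤ 409 → not valid
(41,314,345): 41+314 > 345 → valid
(188,205,369): 188+205 > 369 → valid
(268,292,437): 268+292 > 437 → valid
(184,311,322): 184+311 > 322 → valid
(86,239,299): 86+239 > 299 → valid
(213,350,539): 213+350 > 539 → valid
6 of the 7 triples form a triangle.

6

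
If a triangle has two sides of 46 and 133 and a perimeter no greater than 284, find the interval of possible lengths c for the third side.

87 < c ≤ 105

Triangle inequality alone gives 87 < c < 179.
The perimeter condition gives c ≤ 284 − 46 − 133 = 105.
Intersecting the two: 87 < c ≤ 105.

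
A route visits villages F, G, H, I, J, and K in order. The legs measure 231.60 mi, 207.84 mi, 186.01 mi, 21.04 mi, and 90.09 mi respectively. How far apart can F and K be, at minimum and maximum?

The maximum is all hops collinear in one direction: 231.60 + 207.84 + 186.01 + 21.04 + 90.09 = 736.58.
The longest hop is 231.60; the others sum to 504.98. Since 231.60 ≤ 504.98, the path can fold back on itself completely, so the minimum distance is 0.

0 ≤ FK ≤ 736.58 mi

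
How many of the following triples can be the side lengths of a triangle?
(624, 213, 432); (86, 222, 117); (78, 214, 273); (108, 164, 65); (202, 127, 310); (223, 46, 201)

(213,432,624): 213+432 > 624 → valid
(86,117,222): 86+117 ≤ 222 → not valid
(78,214,273): 78+214 > 273 → valid
(65,108,164): 65+108 > 164 → valid
(127,202,310): 127+202 > 310 → valid
(46,201,223): 46+201 > 223 → valid
5 of the 6 triples form a triangle.

5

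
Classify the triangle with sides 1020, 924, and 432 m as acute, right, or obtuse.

Compare the square of the longest side to the sum of squares of the other two: 432² + 924² = 1040400 = 1020².

right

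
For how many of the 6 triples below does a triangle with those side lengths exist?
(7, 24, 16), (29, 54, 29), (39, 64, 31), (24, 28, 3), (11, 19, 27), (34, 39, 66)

(7,16,24): 7+16 ≤ 24 → not valid
(29,29,54): 29+29 > 54 → valid
(31,39,64): 31+39 > 64 → valid
(3,24,28): 3+24 ≤ 28 → not valid
(11,19,27): 11+19 > 27 → valid
(34,39,66): 34+39 > 66 → valid
4 of the 6 triples form a triangle.

4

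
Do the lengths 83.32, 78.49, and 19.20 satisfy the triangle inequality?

The longest side is 83.32, and the other two sum to 97.69.
Since 97.69 > 83.32, the triangle inequality holds.

Yes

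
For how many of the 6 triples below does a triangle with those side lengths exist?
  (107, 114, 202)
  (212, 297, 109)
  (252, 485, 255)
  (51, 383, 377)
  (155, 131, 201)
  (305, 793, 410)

(107,114,202): 107+114 > 202 → valid
(109,212,297): 109+212 > 297 → valid
(252,255,485): 252+255 > 485 → valid
(51,377,383): 51+377 > 383 → valid
(131,155,201): 131+155 > 201 → valid
(305,410,793): 305+410 ≤ 793 → not valid
5 of the 6 triples form a triangle.

5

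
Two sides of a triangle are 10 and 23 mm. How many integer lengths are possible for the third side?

The third side lies in the open interval (13, 33).
Integers from 14 to 32 inclusive: 32 − 14 + 1 = 19.

19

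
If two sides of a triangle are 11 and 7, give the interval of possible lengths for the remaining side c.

By the triangle inequality, c must be less than 11 + 7 = 18 and greater than |11 − 7| = 4.

4 < c < 18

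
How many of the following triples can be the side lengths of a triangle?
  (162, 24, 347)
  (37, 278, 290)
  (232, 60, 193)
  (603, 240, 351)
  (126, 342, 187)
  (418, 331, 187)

3

(24,162,347): 24+162 ≤ 347 → not valid
(37,278,290): 37+278 > 290 → valid
(60,193,232): 60+193 > 232 → valid
(240,351,603): 240+351 ≤ 603 → not valid
(126,187,342): 126+187 ≤ 342 → not valid
(187,331,418): 187+331 > 418 → valid
3 of the 6 triples form a triangle.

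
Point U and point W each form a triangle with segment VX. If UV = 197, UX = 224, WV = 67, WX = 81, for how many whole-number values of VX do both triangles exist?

120

From triangle UVX: 27 < VX < 421.
From triangle WVX: 14 < VX < 148.
Intersection: 27 < VX < 148, so integers 28 through 147: 120 values.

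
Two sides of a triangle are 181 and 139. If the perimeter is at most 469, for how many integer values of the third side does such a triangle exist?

107

Triangle inequality: 42 < x < 320. Perimeter ≤ 469 gives x ≤ 469 − 181 − 139 = 149.
So 42 < x ≤ 149; integers 43 through 149: 107 values.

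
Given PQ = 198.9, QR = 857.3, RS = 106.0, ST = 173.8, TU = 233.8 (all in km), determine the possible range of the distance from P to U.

144.8 ≤ PU ≤ 1569.8 km

The maximum is all hops collinear in one direction: 198.9 + 857.3 + 106.0 + 173.8 + 233.8 = 1569.8.
The longest hop is 857.3; the others sum to 712.5. Folding the others back against it leaves at least 857.3 − 712.5 = 144.8.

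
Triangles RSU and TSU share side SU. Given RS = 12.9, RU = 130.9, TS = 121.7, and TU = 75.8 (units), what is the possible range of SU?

From triangle RSU: |12.9 − 130.9| < SU < 12.9 + 130.9, i.e. 118.0 < SU < 143.8.
From triangle TSU: 45.9 < SU < 197.5.
Both must hold, so SU lies in the intersection.

118.0 < SU < 143.8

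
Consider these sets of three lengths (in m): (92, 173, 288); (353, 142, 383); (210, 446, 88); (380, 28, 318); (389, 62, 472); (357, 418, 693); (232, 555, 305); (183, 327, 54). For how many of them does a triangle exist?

2

(92,173,288): 92+173 ≤ 288 → not valid
(142,353,383): 142+353 > 383 → valid
(88,210,446): 88+210 ≤ 446 → not valid
(28,318,380): 28+318 ≤ 380 → not valid
(62,389,472): 62+389 ≤ 472 → not valid
(357,418,693): 357+418 > 693 → valid
(232,305,555): 232+305 ≤ 555 → not valid
(54,183,327): 54+183 ≤ 327 → not valid
2 of the 8 triples form a triangle.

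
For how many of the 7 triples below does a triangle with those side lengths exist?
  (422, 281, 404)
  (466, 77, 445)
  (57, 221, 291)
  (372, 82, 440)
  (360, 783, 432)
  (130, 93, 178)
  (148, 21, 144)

(281,404,422): 281+404 > 422 → valid
(77,445,466): 77+445 > 466 → valid
(57,221,291): 57+221 ≤ 291 → not valid
(82,372,440): 82+372 > 440 → valid
(360,432,783): 360+432 > 783 → valid
(93,130,178): 93+130 > 178 → valid
(21,144,148): 21+144 > 148 → valid
6 of the 7 triples form a triangle.

6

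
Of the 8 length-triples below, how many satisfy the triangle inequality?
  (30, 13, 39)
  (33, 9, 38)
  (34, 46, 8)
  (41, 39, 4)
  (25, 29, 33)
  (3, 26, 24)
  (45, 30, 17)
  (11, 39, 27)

6

(13,30,39): 13+30 > 39 → valid
(9,33,38): 9+33 > 38 → valid
(8,34,46): 8+34 ≤ 46 → not valid
(4,39,41): 4+39 > 41 → valid
(25,29,33): 25+29 > 33 → valid
(3,24,26): 3+24 > 26 → valid
(17,30,45): 17+30 > 45 → valid
(11,27,39): 11+27 ≤ 39 → not valid
6 of the 8 triples form a triangle.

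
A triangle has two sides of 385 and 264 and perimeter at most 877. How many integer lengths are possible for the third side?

Triangle inequality: 121 < x < 649. Perimeter ≤ 877 gives x ≤ 877 − 385 − 264 = 228.
So 121 < x ≤ 228; integers 122 through 228: 107 values.

107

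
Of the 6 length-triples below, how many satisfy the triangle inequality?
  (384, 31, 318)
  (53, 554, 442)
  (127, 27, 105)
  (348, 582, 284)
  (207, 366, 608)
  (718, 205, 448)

2

(31,318,384): 31+318 ≤ 384 → not valid
(53,442,554): 53+442 ≤ 554 → not valid
(27,105,127): 27+105 > 127 → valid
(284,348,582): 284+348 > 582 → valid
(207,366,608): 207+366 ≤ 608 → not valid
(205,448,718): 205+448 ≤ 718 → not valid
2 of the 6 triples form a triangle.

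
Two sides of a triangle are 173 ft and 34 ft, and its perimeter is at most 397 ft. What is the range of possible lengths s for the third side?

Triangle inequality alone gives 139 < s < 207.
The perimeter condition gives s ≤ 397 − 173 − 34 = 190.
Intersecting the two: 139 < s ≤ 190.

139 < s ≤ 190 ft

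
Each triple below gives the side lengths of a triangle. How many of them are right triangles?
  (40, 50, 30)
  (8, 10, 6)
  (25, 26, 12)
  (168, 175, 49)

3

(40,50,30): 30²+40² = 2500 = 50² → right
(8,10,6): 6²+8² = 100 = 10² → right
(25,26,12): 12²+25² = 769 > 676 = 26² → acute
(168,175,49): 49²+168² = 30625 = 175² → right
3 of the 4 are right.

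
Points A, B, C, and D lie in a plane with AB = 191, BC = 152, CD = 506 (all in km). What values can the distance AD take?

163 ≤ AD ≤ 849 km

The maximum is all hops collinear in one direction: 191 + 152 + 506 = 849.
The longest hop is 506; the others sum to 343. Folding the others back against it leaves at least 506 − 343 = 163.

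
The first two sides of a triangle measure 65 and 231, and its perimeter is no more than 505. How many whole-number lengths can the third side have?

43

Triangle inequality: 166 < x < 296. Perimeter ≤ 505 gives x ≤ 505 − 65 − 231 = 209.
So 166 < x ≤ 209; integers 167 through 209: 43 values.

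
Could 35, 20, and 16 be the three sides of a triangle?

The longest side is 35, and the other two sum to 36.
Since 36 > 35, the triangle inequality holds.

Yes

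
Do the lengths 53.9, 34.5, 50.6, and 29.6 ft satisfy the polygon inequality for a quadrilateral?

Yes

A quadrilateral exists iff every side is shorter than the sum of the others — equivalently, the longest side is less than the sum of the rest.
Longest side 53.9 < 114.7 (sum of the remaining 3), so yes.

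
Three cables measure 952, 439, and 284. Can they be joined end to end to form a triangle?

No

The longest side is 952, but the other two sum to only 723.
723 < 952, so the triangle inequality fails.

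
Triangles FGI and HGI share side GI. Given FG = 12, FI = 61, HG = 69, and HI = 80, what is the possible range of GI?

From triangle FGI: |12 − 61| < GI < 12 + 61, i.e. 49 < GI < 73.
From triangle HGI: 11 < GI < 149.
Both must hold, so GI lies in the intersection.

49 < GI < 73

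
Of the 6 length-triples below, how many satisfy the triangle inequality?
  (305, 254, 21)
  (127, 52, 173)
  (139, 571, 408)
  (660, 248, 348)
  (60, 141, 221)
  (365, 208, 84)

(21,254,305): 21+254 ≤ 305 → not valid
(52,127,173): 52+127 > 173 → valid
(139,408,571): 139+408 ≤ 571 → not valid
(248,348,660): 248+348 ≤ 660 → not valid
(60,141,221): 60+141 ≤ 221 → not valid
(84,208,365): 84+208 ≤ 365 → not valid
1 of the 6 triples forms a triangle.

1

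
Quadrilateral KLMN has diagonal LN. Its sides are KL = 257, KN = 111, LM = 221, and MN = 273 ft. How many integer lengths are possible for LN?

From triangle KLN: 146 < LN < 368.
From triangle MLN: 52 < LN < 494.
Intersection: 146 < LN < 368, so integers 147 through 367: 221 values.

221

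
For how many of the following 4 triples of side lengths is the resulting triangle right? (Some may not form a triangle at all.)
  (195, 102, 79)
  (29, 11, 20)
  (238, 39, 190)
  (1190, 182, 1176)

1

(195,102,79): 79+102 ≤ 195, not a triangle
(29,11,20): 11²+20² = 521 < 841 = 29² → obtuse
(238,39,190): 39+190 ≤ 238, not a triangle
(1190,182,1176): 182²+1176² = 1416100 = 1190² → right
1 of the 4 is right.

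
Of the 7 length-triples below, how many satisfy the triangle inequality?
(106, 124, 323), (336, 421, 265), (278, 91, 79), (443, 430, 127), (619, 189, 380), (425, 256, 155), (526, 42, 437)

2

(106,124,323): 106+124 ≤ 323 → not valid
(265,336,421): 265+336 > 421 → valid
(79,91,278): 79+91 ≤ 278 → not valid
(127,430,443): 127+430 > 443 → valid
(189,380,619): 189+380 ≤ 619 → not valid
(155,256,425): 155+256 ≤ 425 → not valid
(42,437,526): 42+437 ≤ 526 → not valid
2 of the 7 triples form a triangle.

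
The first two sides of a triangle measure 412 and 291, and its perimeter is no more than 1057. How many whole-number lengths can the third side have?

Triangle inequality: 121 < x < 703. Perimeter ≤ 1057 gives x ≤ 1057 − 412 − 291 = 354.
So 121 < x ≤ 354; integers 122 through 354: 233 values.

233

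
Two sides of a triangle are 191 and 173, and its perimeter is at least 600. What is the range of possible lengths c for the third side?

Triangle inequality alone gives 18 < c < 364.
The perimeter condition gives c ≥ 600 − 191 − 173 = 236.
Intersecting the two: 236 ≤ c < 364.

236 ≤ c < 364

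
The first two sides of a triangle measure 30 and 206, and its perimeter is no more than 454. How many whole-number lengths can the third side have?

42

Triangle inequality: 176 < x < 236. Perimeter ≤ 454 gives x ≤ 454 − 30 − 206 = 218.
So 176 < x ≤ 218; integers 177 through 218: 42 values.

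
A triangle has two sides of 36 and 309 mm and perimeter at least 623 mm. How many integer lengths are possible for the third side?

67

Triangle inequality: 273 < x < 345. Perimeter ≥ 623 gives x ≥ 623 − 36 − 309 = 278.
So 278 ≤ x < 345; integers 278 through 344: 67 values.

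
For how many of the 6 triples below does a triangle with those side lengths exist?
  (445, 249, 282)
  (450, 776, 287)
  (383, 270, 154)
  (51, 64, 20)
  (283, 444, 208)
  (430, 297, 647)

5

(249,282,445): 249+282 > 445 → valid
(287,450,776): 287+450 ≤ 776 → not valid
(154,270,383): 154+270 > 383 → valid
(20,51,64): 20+51 > 64 → valid
(208,283,444): 208+283 > 444 → valid
(297,430,647): 297+430 > 647 → valid
5 of the 6 triples form a triangle.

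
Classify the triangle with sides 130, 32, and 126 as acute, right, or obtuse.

Compare the square of the longest side to the sum of squares of the other two: 32² + 126² = 16900 = 130².

right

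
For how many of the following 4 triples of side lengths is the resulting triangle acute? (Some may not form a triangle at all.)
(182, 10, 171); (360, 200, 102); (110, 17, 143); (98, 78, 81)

1

(182,10,171): 10+171 ≤ 182, not a triangle
(360,200,102): 102+200 ≤ 360, not a triangle
(110,17,143): 17+110 ≤ 143, not a triangle
(98,78,81): 78²+81² = 12645 > 9604 = 98² → acute
1 of the 4 is acute.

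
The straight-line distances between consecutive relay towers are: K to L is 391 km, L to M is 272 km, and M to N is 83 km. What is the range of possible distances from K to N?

36 ≤ KN ≤ 746 km

The maximum is all hops collinear in one direction: 391 + 272 + 83 = 746.
The longest hop is 391; the others sum to 355. Folding the others back against it leaves at least 391 − 355 = 36.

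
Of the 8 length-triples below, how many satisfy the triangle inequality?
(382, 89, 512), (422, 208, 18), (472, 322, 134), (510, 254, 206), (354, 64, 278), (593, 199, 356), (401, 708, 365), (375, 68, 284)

1

(89,382,512): 89+382 ≤ 512 → not valid
(18,208,422): 18+208 ≤ 422 → not valid
(134,322,472): 134+322 ≤ 472 → not valid
(206,254,510): 206+254 ≤ 510 → not valid
(64,278,354): 64+278 ≤ 354 → not valid
(199,356,593): 199+356 ≤ 593 → not valid
(365,401,708): 365+401 > 708 → valid
(68,284,375): 68+284 ≤ 375 → not valid
1 of the 8 triples forms a triangle.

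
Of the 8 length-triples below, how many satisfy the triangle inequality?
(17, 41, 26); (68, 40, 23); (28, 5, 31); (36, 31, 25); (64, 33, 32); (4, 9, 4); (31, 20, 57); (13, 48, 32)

4

(17,26,41): 17+26 > 41 → valid
(23,40,68): 23+40 ≤ 68 → not valid
(5,28,31): 5+28 > 31 → valid
(25,31,36): 25+31 > 36 → valid
(32,33,64): 32+33 > 64 → valid
(4,4,9): 4+4 ≤ 9 → not valid
(20,31,57): 20+31 ≤ 57 → not valid
(13,32,48): 13+32 ≤ 48 → not valid
4 of the 8 triples form a triangle.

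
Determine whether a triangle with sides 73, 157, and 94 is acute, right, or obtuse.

obtuse

Compare the square of the longest side to the sum of squares of the other two: 73² + 94² = 14165 < 24649 = 157².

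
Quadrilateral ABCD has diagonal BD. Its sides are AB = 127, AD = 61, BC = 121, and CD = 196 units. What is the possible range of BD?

75 < BD < 188

From triangle ABD: |127 − 61| < BD < 127 + 61, i.e. 66 < BD < 188.
From triangle CBD: 75 < BD < 317.
Both must hold, so BD lies in the intersection.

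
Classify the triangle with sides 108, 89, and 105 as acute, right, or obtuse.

acute

Compare the square of the longest side to the sum of squares of the other two: 89² + 105² = 18946 > 11664 = 108².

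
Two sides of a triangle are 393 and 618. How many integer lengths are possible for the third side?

785

The third side lies in the open interval (225, 1011).
Integers from 226 to 1010 inclusive: 1010 − 226 + 1 = 785.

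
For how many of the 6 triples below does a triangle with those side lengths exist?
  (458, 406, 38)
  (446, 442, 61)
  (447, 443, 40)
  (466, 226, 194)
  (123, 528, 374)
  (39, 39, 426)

2

(38,406,458): 38+406 ≤ 458 → not valid
(61,442,446): 61+442 > 446 → valid
(40,443,447): 40+443 > 447 → valid
(194,226,466): 194+226 ≤ 466 → not valid
(123,374,528): 123+374 ≤ 528 → not valid
(39,39,426): 39+39 ≤ 426 → not valid
2 of the 6 triples form a triangle.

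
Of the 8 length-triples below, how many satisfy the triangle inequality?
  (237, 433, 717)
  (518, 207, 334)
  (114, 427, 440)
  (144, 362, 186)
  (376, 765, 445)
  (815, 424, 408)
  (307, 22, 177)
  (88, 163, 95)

5

(237,433,717): 237+433 ≤ 717 → not valid
(207,334,518): 207+334 > 518 → valid
(114,427,440): 114+427 > 440 → valid
(144,186,362): 144+186 ≤ 362 → not valid
(376,445,765): 376+445 > 765 → valid
(408,424,815): 408+424 > 815 → valid
(22,177,307): 22+177 ≤ 307 → not valid
(88,95,163): 88+95 > 163 → valid
5 of the 8 triples form a triangle.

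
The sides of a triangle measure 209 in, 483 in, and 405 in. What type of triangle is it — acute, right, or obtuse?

Compare the square of the longest side to the sum of squares of the other two: 209² + 405² = 207706 < 233289 = 483².

obtuse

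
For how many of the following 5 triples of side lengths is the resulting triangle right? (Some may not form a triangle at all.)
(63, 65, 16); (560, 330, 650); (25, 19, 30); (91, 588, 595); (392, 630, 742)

(63,65,16): 16²+63² = 4225 = 65² → right
(560,330,650): 330²+560² = 422500 = 650² → right
(25,19,30): 19²+25² = 986 > 900 = 30² → acute
(91,588,595): 91²+588² = 354025 = 595² → right
(392,630,742): 392²+630² = 550564 = 742² → right
4 of the 5 are right.

4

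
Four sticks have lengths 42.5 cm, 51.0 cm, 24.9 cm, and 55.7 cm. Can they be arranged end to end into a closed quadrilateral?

Yes

A quadrilateral exists iff every side is shorter than the sum of the others — equivalently, the longest side is less than the sum of the rest.
Longest side 55.7 < 118.4 (sum of the remaining 3), so yes.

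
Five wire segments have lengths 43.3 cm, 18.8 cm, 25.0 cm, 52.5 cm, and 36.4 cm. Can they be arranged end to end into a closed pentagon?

A pentagon exists iff every side is shorter than the sum of the others — equivalently, the longest side is less than the sum of the rest.
Longest side 52.5 < 123.5 (sum of the remaining 4), so yes.

Yes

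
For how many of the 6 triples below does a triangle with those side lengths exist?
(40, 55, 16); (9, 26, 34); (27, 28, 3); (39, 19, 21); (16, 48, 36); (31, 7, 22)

5

(16,40,55): 16+40 > 55 → valid
(9,26,34): 9+26 > 34 → valid
(3,27,28): 3+27 > 28 → valid
(19,21,39): 19+21 > 39 → valid
(16,36,48): 16+36 > 48 → valid
(7,22,31): 7+22 ≤ 31 → not valid
5 of the 6 triples form a triangle.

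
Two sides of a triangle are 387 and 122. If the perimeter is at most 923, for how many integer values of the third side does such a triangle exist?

149

Triangle inequality: 265 < x < 509. Perimeter ≤ 923 gives x ≤ 923 − 387 − 122 = 414.
So 265 < x ≤ 414; integers 266 through 414: 149 values.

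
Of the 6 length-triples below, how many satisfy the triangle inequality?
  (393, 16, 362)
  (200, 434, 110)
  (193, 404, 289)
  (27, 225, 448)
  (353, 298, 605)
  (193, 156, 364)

2

(16,362,393): 16+362 ≤ 393 → not valid
(110,200,434): 110+200 ≤ 434 → not valid
(193,289,404): 193+289 > 404 → valid
(27,225,448): 27+225 ≤ 448 → not valid
(298,353,605): 298+353 > 605 → valid
(156,193,364): 156+193 ≤ 364 → not valid
2 of the 6 triples form a triangle.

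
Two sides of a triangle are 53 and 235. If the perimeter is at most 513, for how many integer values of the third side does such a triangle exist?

43

Triangle inequality: 182 < x < 288. Perimeter ≤ 513 gives x ≤ 513 − 53 − 235 = 225.
So 182 < x ≤ 225; integers 183 through 225: 43 values.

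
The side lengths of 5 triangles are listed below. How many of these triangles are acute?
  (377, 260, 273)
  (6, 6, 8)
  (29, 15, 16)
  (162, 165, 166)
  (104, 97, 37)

(377,260,273): 260²+273² = 142129 = 377² → right
(6,6,8): 6²+6² = 72 > 64 = 8² → acute
(29,15,16): 15²+16² = 481 < 841 = 29² → obtuse
(162,165,166): 162²+165² = 53469 > 27556 = 166² → acute
(104,97,37): 37²+97² = 10778 < 10816 = 104² → obtuse
2 of the 5 are acute.

2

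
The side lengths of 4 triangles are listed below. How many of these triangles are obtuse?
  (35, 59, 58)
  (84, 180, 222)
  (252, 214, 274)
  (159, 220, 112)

(35,59,58): 35²+58² = 4589 > 3481 = 59² → acute
(84,180,222): 84²+180² = 39456 < 49284 = 222² → obtuse
(252,214,274): 214²+252² = 109300 > 75076 = 274² → acute
(159,220,112): 112²+159² = 37825 < 48400 = 220² → obtuse
2 of the 4 are obtuse.

2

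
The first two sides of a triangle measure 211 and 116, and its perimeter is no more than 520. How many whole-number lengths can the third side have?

Triangle inequality: 95 < x < 327. Perimeter ≤ 520 gives x ≤ 520 − 211 − 116 = 193.
So 95 < x ≤ 193; integers 96 through 193: 98 values.

98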